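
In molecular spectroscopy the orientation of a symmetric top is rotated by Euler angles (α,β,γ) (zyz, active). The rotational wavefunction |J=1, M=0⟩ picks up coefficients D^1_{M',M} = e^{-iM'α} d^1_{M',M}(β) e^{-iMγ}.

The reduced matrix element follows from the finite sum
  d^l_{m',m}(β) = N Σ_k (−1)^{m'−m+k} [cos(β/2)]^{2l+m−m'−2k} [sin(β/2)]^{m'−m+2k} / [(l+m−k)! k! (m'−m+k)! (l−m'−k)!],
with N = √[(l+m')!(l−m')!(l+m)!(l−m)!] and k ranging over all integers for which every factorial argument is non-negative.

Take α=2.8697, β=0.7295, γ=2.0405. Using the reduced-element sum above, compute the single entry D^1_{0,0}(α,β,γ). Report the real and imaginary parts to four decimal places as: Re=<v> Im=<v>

Re=0.7455 Im=0.0000

Split into d^1_{0,0}(β=0.7295) × two z-phases.
Half-angle: c=0.934213, s=0.356716. N=√(1·1·1·1)=1.000000
Admissible k: 0..1 (factorial args all ≥0)
  k=0: (−1)^0·1.0000/(1)·0.9342^2·0.3567^0 = +0.872754
  k=1: (−1)^1·1.0000/(1)·0.9342^0·0.3567^2 = -0.127246
d^1_{0,0}(0.7295) = +0.872754 -0.127246 = +0.745508
D = (+1.000000+0.000000i)·(+0.745508)·(+1.000000+0.000000i) = +0.745508+0.000000i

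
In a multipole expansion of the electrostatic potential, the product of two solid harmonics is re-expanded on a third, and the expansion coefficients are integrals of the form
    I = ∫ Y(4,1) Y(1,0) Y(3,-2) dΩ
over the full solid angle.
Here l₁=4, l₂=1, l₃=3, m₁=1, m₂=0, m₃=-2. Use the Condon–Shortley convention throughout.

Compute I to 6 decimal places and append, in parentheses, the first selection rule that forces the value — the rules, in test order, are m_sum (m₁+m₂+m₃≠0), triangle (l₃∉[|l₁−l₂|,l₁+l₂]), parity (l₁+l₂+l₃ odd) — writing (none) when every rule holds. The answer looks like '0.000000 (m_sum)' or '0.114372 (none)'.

1 + 0 − 2 = -1 ≠ 0: azimuthal integral kills it; I = 0

0.000000 (m_sum)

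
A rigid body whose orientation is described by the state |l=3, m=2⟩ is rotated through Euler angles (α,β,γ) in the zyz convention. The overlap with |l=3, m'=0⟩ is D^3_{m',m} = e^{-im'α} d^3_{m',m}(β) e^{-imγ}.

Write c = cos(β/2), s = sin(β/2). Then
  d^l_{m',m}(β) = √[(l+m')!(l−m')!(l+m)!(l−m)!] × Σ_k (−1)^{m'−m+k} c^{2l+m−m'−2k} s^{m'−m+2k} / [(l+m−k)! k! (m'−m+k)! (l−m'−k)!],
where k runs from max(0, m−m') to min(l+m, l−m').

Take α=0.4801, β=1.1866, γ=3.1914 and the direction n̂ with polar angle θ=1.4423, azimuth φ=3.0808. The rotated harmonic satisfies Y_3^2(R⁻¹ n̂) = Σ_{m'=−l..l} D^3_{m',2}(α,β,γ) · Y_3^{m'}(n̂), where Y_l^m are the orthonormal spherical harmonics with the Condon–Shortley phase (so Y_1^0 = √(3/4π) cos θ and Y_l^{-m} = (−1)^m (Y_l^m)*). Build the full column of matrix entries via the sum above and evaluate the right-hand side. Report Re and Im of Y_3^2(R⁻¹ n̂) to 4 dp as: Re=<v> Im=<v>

Re=0.0858 Im=0.3311

Need the full column D^3_{m',2} for m'=−3..3 at α=0.4801, β=1.1866, γ=3.1914.
cos(β/2)=0.829100, sin(β/2)=0.559100
d^3_{-3,2}: single k=5 term ⇒ +0.110951;  D = +0.025306+0.108026i
d^3_{-2,2}: k∈[4..5] ⇒ +0.335848 -0.030545 = +0.305303;  D = +0.199056+0.231488i
d^3_{-1,2}: k∈[3..4] ⇒ +0.629970 -0.143237 = +0.486733;  D = +0.451924+0.180759i
d^3_{0,2}: k∈[2..3] ⇒ +0.809036 -0.367903 = +0.441133;  D = +0.438946-0.043871i
d^3_{1,2}: k∈[1..2] ⇒ +0.692667 -0.629970 = +0.062697;  D = +0.052454-0.034345i
d^3_{2,2}: k∈[0..1] ⇒ +0.324819 -0.738545 = -0.413726;  D = -0.202326+0.360879i
d^3_{3,2}: single k=0 term ⇒ -0.536538;  D = -0.016567+0.536282i
Y_3^{m'}(θ=1.4423,φ=3.0808) and Σ D·Y over m':
  (+0.0253+0.1080i)·(-0.4002-0.0738i)  (+0.1991+0.2315i)·(+0.1279+0.0156i)  (+0.4519+0.1808i)·(+0.2937+0.0179i)  (+0.4389-0.0439i)·(-0.1395+0.0000i)  (+0.0525-0.0343i)·(-0.2937+0.0179i)  (-0.2023+0.3609i)·(+0.1279-0.0156i)  (-0.0166+0.5363i)·(+0.4002-0.0738i)
Y_3^2(R⁻¹ n̂) = +0.085846+0.331073i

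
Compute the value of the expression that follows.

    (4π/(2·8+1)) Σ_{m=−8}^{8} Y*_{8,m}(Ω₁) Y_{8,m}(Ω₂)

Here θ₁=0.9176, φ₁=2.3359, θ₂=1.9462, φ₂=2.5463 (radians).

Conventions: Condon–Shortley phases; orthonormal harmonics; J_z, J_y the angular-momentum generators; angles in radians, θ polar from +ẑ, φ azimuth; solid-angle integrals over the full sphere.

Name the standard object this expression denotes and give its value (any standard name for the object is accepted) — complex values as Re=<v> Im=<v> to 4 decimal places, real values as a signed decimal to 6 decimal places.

Legendre polynomial (addition theorem), -0.074400

This sum is the spherical-harmonic addition theorem: it equals the Legendre polynomial P_l(cos γ) of the angle γ between the two directions.
Expand P_8 via completeness: Σ_{m} conj(Y_{8,m}) at Ω₁ times Y_{8,m} at Ω₂ —
  m=-8: (0.08047 - 0.01318j) × (0.01445 - 0.28896j) = -0.00265 - 0.02344j  (running Σ = -0.00265 - 0.02344j)
  m=-7: (-0.19970 - 0.14972j) × (-0.23657 - 0.38992j) = -0.01114 + 0.11329j  (running Σ = -0.01378 + 0.08985j)
  m=-6: (0.05207 + 0.42550j) × (-0.22552 - 0.10347j) = 0.03228 - 0.10134j  (running Σ = 0.01850 - 0.01150j)
  m=-5: (0.25051 - 0.30731j) × (0.20161 - 0.03360j) = 0.04018 - 0.07037j  (running Σ = 0.05868 - 0.08187j)
  m=-4: (-0.03538 + 0.00288j) × (0.24250 - 0.23068j) = -0.00791 + 0.00886j  (running Σ = 0.05077 - 0.07301j)
  m=-3: (-0.25538 - 0.22603j) × (-0.01154 + 0.05281j) = 0.01488 - 0.01088j  (running Σ = 0.06565 - 0.08389j)
  m=-2: (0.00919 + 0.22641j) × (0.12427 + 0.31094j) = -0.06926 + 0.03099j  (running Σ = -0.00361 - 0.05290j)
  m=-1: (-0.17194 + 0.17907j) × (0.00878 + 0.00595j) = -0.00257 + 0.00055j  (running Σ = -0.00618 - 0.05235j)
  m=0: (0.26820 + 0.00000j) × (-0.32918 + 0.00000j) = -0.08829 + 0.00000j  (running Σ = -0.09447 - 0.05235j)
  m=1: (0.17194 + 0.17907j) × (-0.00878 + 0.00595j) = -0.00257 - 0.00055j  (running Σ = -0.09704 - 0.05290j)
  m=2: (0.00919 - 0.22641j) × (0.12427 - 0.31094j) = -0.06926 - 0.03099j  (running Σ = -0.16630 - 0.08389j)
  m=3: (0.25538 - 0.22603j) × (0.01154 + 0.05281j) = 0.01488 + 0.01088j  (running Σ = -0.15142 - 0.07301j)
  m=4: (-0.03538 - 0.00288j) × (0.24250 + 0.23068j) = -0.00791 - 0.00886j  (running Σ = -0.15933 - 0.08187j)
  m=5: (-0.25051 - 0.30731j) × (-0.20161 - 0.03360j) = 0.04018 + 0.07037j  (running Σ = -0.11915 - 0.01150j)
  m=6: (0.05207 - 0.42550j) × (-0.22552 + 0.10347j) = 0.03228 + 0.10134j  (running Σ = -0.08687 + 0.08985j)
  m=7: (0.19970 - 0.14972j) × (0.23657 - 0.38992j) = -0.01114 - 0.11329j  (running Σ = -0.09800 - 0.02344j)
  m=8: (0.08047 + 0.01318j) × (0.01445 + 0.28896j) = -0.00265 + 0.02344j  (running Σ = -0.10065 + 0.00000j)
Total Σ_m = -0.10065 + 0.00000j. Multiply by 0.739198: -0.07440 + 0.00000j. P_8(cos γ) = -0.074400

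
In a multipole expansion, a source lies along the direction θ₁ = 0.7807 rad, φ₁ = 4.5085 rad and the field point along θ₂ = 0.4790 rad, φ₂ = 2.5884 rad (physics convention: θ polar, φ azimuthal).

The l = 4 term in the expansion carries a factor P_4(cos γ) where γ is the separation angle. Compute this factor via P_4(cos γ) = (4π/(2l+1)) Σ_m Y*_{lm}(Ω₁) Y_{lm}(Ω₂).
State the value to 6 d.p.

Summing Y*_{l m}(θ₁,φ₁)·Y_{l m}(θ₂,φ₂) over m ∈ [−4, 4]; prefactor 4π/(2·4+1) = 1.396263:
  m=-4: Y*=0.07442 - 0.07905j  Y=-0.01196 + 0.01599j  product 0.00037 + 0.00214j
  m=-3: Y*=0.17799 + 0.25376j  Y=0.00964 - 0.10832j  product 0.02920 - 0.01683j
  m=-2: Y*=-0.38526 + 0.16643j  Y=0.14364 + 0.28673j  product -0.10306 - 0.08656j
  m=-1: Y*=-0.02552 - 0.12343j  Y=-0.41375 - 0.25550j  product -0.02098 + 0.05759j
  m=+0: Y*=-0.34124 + 0.00000j  Y=0.11451 + 0.00000j  product -0.03907 + 0.00000j
  m=+1: Y*=0.02552 - 0.12343j  Y=0.41375 - 0.25550j  product -0.02098 - 0.05759j
  m=+2: Y*=-0.38526 - 0.16643j  Y=0.14364 - 0.28673j  product -0.10306 + 0.08656j
  m=+3: Y*=-0.17799 + 0.25376j  Y=-0.00964 - 0.10832j  product 0.02920 + 0.01683j
  m=+4: Y*=0.07442 + 0.07905j  Y=-0.01196 - 0.01599j  product 0.00037 - 0.00214j
Total Σ_m = -0.22799 - 0.00000j. Multiply by 1.396263: -0.31833 - 0.00000j. P_4(cos γ) = -0.318332

-0.318332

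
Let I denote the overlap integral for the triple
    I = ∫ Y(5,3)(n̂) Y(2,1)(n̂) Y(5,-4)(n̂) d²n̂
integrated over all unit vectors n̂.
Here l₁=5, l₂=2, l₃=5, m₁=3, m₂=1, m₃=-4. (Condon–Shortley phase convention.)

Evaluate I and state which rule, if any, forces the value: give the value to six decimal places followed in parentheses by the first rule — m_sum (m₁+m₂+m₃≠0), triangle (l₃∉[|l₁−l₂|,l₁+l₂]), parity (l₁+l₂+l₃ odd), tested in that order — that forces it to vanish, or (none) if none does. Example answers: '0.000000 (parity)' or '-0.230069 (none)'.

Checks pass: Σm=0; 12 even; l₃=5∈[3,7].
(2·5+1)(2·2+1)(2·5+1) = 605
Δ: 2! 8! 2! / 13! → 1/38610
sum: t=0:+1/2880 t=1:−1/576 t=2:+1/2880 = -1/960
3j²(5 2 5; 0 0 0) = Δ·Π!·Σ² = 10/429  (sign +1)
sum: t=1:−1/10080 t=2:+1/80640 = -1/11520
3j²(5 2 5; 3 1 -4) = Δ·Π!·Σ² = 49/1430  (sign +1)
combine: 4πI² = 605·10/429·49/1430 = 245/507
take √, sign +1: I = 0.19609844
No selection rule forces the value: the integral is nonzero (none).

0.196098 (none)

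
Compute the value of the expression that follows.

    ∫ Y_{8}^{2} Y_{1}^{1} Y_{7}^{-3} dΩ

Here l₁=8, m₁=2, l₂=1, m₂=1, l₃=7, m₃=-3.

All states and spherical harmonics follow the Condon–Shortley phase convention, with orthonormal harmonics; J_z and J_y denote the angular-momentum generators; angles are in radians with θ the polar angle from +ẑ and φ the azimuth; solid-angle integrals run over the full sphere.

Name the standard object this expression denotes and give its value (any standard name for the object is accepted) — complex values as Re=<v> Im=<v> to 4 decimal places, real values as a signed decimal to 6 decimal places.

This is a Gaunt coefficient — the integral of a triple product of spherical harmonics over the sphere.
Checks pass: Σm=0; 16 even; l₃=7∈[7,9].
(2·8+1)(2·1+1)(2·7+1) = 765
Δ: 2! 14! 0! / 17! → 1/2040
sum: t=1:−1/25401600 = -1/25401600
3j²(8 1 7; 0 0 0) = Δ·Π!·Σ² = 8/255  (sign +1)
sum: t=2:+1/174182400 = 1/174182400
3j²(8 1 7; 2 1 -3) = Δ·Π!·Σ² = 1/136  (sign +1)
combine: 4πI² = 765·8/255·1/136 = 3/17
take √, sign +1: I = 0.11850352

Gaunt coefficient, +0.118504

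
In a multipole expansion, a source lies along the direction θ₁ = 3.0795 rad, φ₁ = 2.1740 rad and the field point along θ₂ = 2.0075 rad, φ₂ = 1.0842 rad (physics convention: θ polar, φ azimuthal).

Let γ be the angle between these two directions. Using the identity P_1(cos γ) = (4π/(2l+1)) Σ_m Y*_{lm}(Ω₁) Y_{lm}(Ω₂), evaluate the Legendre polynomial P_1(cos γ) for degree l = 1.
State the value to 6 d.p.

Term-by-term m-sum for l=1 (normalisation 4π/3 = 4.188790):
  term(m=-1) = +0.003105+0.005950i   from Y*(Ω₁)=-0.012162+0.017655i, Y(Ω₂)=+0.146398-0.276732i
  term(m=+0) = +0.100778+0.000000i   from Y*(Ω₁)=-0.487661-0.000000i, Y(Ω₂)=-0.206657+0.000000i
  term(m=+1) = +0.003105-0.005950i   from Y*(Ω₁)=+0.012162+0.017655i, Y(Ω₂)=-0.146398-0.276732i
Σ over m = +0.106989+0.000000i; ×(4π/3) → +0.448155+0.000000i. Real part: 0.448155

0.448155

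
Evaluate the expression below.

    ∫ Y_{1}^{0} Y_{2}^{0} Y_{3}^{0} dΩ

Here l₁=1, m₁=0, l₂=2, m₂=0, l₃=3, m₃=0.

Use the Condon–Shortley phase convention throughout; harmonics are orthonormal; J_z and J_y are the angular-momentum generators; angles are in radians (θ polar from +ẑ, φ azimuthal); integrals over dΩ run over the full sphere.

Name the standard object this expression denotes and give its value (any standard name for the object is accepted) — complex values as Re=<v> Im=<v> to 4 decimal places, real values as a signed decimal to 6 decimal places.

This is a Gaunt coefficient — the integral of a triple product of spherical harmonics over the sphere.
Rules hold: Σm=0, L=6 even, 1≤3≤3.
N = 3·5·7 = 105
Δ = 0!·2!·4!/7! = 1/105
Racah Σ t=0..0: t=0:+1/4 = 1/4
⇒ 3j(1 2 3; 0 0 0)² = 3/35, sgn -1
(m-triple is (0,0,0) — same symbol as above.)
4πI² = N·(3j₀)²·(3jₘ)² = 27/35
I = +1·√(0.771429/4π) = 0.24776670

Gaunt coefficient, +0.247767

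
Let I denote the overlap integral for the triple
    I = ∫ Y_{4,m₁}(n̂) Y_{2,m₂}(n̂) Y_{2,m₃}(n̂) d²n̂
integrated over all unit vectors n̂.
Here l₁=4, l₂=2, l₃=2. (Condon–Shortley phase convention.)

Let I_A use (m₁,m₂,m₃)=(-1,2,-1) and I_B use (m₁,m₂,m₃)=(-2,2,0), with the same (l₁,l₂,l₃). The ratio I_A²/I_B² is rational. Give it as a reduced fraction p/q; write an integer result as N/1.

l's match ⇒ only the (l;m) 3-j factors differ between A and B.
A: triangle coeff Δ(4,2,2) = 1/630; Σ_t [4,4]: t=4:+1/144 = 1/144; (3j)²=1/126 [(4 2 2; -1 2 -1)], sign=-1
B: triangle coeff Δ(4,2,2) = 1/630; Σ_t [4,4]: t=4:+1/96 = 1/96; (3j)²=1/42 [(4 2 2; -2 2 0)], sign=+1
I_A²/I_B² = (1/126)/(1/42) = 1/3

1/3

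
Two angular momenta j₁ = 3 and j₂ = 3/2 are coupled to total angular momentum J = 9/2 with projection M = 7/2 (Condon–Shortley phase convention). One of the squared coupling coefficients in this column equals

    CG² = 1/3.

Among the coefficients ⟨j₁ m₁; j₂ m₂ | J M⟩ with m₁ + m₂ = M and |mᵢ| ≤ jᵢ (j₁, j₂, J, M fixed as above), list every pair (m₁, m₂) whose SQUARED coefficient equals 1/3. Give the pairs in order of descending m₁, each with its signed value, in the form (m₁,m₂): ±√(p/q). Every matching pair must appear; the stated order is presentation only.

(3,1/2): +√(1/3)

Admissible pairs with m₁+m₂ = M = 7/2: (2,3/2), (3,1/2)
  (m₁,m₂)=(3,1/2): CG² = 1/3, CG = +√(1/3)   ← matches the target
  (m₁,m₂)=(2,3/2): CG² = 2/3, CG = +√(2/3)
Pairs with CG² = 1/3: (3,1/2): +√(1/3)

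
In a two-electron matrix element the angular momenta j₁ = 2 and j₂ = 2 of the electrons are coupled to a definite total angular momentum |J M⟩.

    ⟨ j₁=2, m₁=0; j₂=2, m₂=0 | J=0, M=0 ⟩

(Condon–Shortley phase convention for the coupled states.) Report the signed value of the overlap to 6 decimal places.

+√(1/5) ≈ +0.447214

j₁+j₂−J=4  J+j₁−j₂=0  J−j₁+j₂=0  j₁+j₂+J+1=5
(j₁±m₁, j₂±m₂, J±M) = (2,2,2,2,0,0)
P² = 16/5
sum k=2..2:
  [2] +1/4 = 1/4
S = 1/4
C² = P²·S² = 1/5 ; C = +0.447214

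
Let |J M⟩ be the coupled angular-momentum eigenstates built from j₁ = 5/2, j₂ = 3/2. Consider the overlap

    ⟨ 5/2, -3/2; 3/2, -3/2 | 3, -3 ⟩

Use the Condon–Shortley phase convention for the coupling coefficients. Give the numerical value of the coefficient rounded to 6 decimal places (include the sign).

+√(3/8) = +0.612372

√[7·1!4!2!/8! · 1!4!0!3!0!6!] = √(864)
  +(−1)^0/∏(0,1,4,0,0,2)! = 1/48  (running 1/48)
⟨..|..⟩ = √(864)·(1/48) = +0.612372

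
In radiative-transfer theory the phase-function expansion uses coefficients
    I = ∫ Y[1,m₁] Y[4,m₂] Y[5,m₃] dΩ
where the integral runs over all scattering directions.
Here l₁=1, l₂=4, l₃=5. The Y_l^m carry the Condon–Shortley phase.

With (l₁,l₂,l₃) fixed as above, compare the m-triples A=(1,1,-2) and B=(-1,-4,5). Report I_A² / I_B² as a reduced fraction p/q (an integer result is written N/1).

l's match ⇒ only the (l;m) 3-j factors differ between A and B.
A: triangle coeff Δ(1,4,5) = 1/495; Σ_t [0,0]: t=0:+1/1440 = 1/1440; (3j)²=7/165 [(1 4 5; 1 1 -2)], sign=-1
B: triangle coeff Δ(1,4,5) = 1/495; Σ_t [0,0]: t=0:+1/80640 = 1/80640; (3j)²=1/11 [(1 4 5; -1 -4 5)], sign=+1
I_A²/I_B² = (7/165)/(1/11) = 7/15

7/15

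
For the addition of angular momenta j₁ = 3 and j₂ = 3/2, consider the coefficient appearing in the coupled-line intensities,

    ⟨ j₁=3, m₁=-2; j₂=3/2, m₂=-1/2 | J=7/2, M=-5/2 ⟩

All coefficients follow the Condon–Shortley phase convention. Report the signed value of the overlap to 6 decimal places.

-0.377964  (= −√(1/7))

√[8·1!5!2!/9! · 1!5!1!2!1!6!] = √(6400/7)
  +(−1)^0/∏(0,1,5,1,0,1)! = 1/120  (running 1/120)
  +(−1)^1/∏(1,0,4,0,1,2)! = -1/48  (running -1/80)
⟨..|..⟩ = √(6400/7)·(-1/80) = -0.377964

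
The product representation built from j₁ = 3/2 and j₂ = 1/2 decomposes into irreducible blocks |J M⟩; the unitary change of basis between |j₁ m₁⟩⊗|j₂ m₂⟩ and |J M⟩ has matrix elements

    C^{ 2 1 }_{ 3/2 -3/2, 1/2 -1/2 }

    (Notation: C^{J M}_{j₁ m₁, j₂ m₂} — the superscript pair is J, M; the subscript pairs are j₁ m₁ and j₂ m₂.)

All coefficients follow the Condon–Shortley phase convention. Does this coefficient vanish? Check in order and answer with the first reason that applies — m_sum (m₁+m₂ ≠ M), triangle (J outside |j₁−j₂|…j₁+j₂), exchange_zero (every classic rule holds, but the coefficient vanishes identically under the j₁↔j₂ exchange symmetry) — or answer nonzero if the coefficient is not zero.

m-sum: m₁+m₂ = -3/2+(-1/2) = -2, M = 1  ✗ ⇒ coefficient is 0

m_sum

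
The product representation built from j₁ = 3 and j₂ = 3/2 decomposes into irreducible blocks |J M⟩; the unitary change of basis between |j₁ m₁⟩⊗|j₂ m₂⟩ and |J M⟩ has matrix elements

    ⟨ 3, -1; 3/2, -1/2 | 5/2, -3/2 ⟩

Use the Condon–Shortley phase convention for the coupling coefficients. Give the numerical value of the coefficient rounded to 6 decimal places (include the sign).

−√(7/20) ≈ -0.591608

√[6·2!4!1!/8! · 2!4!1!2!1!4!] = √(576/35)
  +(−1)^0/∏(0,2,4,1,0,0)! = 1/48  (running 1/48)
  +(−1)^1/∏(1,1,3,0,1,1)! = -1/6  (running -7/48)
⟨..|..⟩ = √(576/35)·(-7/48) = -0.591608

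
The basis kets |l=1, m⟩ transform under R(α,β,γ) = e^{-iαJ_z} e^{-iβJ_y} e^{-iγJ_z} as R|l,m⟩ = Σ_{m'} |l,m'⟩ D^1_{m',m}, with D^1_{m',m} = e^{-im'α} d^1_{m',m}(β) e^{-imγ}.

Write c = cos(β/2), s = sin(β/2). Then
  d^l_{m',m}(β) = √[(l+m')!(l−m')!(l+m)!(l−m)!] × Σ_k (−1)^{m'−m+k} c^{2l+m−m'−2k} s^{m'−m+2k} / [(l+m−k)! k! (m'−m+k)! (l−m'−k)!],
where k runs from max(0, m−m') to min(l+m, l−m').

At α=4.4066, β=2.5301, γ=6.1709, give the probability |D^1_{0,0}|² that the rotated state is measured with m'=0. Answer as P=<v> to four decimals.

P=0.6704

First d^1_{0,0}(β=2.5301), then the phase factors e^{-i(0)α} and e^{-i(0)γ}:
Half-angle: c=0.301005, s=0.953623. N=√(1·1·1·1)=1.000000
k: max(0,(0)−(0))=0 … min(1+(0),1−(0))=1
  k=0: (−1)^0·1.0000/(1)·0.3010^2·0.9536^0 = +0.090604
  k=1: (−1)^1·1.0000/(1)·0.3010^0·0.9536^2 = -0.909396
d^1_{0,0}(2.5301) = +0.090604 -0.909396 = -0.818792
|D^1_{0,0}|² = |d^1_{0,0}(β)|² = (-0.818792)² = 0.670420 (the z-rotation phases have unit modulus)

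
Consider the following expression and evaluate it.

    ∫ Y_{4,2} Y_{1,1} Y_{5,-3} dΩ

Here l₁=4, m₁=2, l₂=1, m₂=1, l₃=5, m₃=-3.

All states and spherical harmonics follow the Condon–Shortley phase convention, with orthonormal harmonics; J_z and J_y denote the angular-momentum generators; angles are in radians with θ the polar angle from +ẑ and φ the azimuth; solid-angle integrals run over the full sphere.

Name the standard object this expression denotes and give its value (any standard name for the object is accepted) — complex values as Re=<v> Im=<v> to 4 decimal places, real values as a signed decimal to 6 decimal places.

This is a Gaunt coefficient — the integral of a triple product of spherical harmonics over the sphere.
Rules hold: Σm=0, L=10 even, 3≤5≤5.
N = 9·3·11 = 297
Δ = 0!·8!·2!/11! = 1/495
Racah Σ t=0..0: t=0:+1/576 = 1/576
⇒ 3j(4 1 5; 0 0 0)² = 5/99, sgn -1
Racah Σ t=0..0: t=0:+1/2880 = 1/2880
⇒ 3j(4 1 5; 2 1 -3)² = 28/495, sgn +1
4πI² = N·(3j₀)²·(3jₘ)² = 28/33
I = -1·√(0.848485/4π) = -0.25984664

Gaunt coefficient, -0.259847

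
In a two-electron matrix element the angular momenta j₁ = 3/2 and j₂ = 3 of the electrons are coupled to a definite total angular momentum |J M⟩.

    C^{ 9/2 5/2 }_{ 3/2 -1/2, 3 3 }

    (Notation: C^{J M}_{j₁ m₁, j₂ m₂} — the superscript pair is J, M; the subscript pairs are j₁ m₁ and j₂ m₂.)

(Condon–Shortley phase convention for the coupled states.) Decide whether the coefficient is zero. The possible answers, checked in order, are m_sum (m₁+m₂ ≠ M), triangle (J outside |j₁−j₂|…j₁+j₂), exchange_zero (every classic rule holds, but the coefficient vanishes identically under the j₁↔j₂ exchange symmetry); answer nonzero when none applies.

m-sum: m₁+m₂ = -1/2+3 = 5/2, M = 5/2  ✓
triangle: |j₁−j₂| = 3/2 ≤ J = 9/2 ≤ j₁+j₂ = 9/2  ✓
exchange: j₁≠j₂ or m₁≠m₂ — the exchange symmetry imposes no constraint here
value check: CG = +√(1/12) = +0.288675 ≠ 0

nonzero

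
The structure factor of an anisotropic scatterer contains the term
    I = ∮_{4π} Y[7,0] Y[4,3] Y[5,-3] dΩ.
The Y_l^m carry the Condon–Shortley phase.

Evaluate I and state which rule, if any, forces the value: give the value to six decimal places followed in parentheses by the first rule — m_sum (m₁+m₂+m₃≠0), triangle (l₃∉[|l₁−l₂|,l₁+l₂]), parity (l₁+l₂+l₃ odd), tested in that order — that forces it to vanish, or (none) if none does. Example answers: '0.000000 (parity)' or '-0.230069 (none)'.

-0.132164 (none)

m-sum 0 ✓  L=16 even ✓  3≤5≤11 ✓
Π(2lᵢ+1) = 15×9×11 = 1485
triangle coeff Δ(7,4,5) = 1/6126120
Σ_t [2,4]: t=2:+1/69120 t=3:−1/20736 t=4:+1/69120 = -1/51840
(3j)²=280/21879 [(7 4 5; 0 0 0)], sign=+1
Σ_t [5,6]: t=5:−1/345600 t=6:+1/3628800 = -19/7257600
(3j)²=2527/218790 [(7 4 5; 0 3 -3)], sign=-1
⇒ 4πI² = 353780/1611753
I = (-1)√(353780/1611753/(4π)) = -0.13216378
No selection rule forces the value: the integral is nonzero (none).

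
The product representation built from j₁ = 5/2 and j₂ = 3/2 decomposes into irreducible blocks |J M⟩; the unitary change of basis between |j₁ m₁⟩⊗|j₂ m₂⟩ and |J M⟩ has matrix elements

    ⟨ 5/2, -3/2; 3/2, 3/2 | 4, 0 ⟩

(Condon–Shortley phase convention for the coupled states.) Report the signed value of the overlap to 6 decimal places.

triangle: 0!*5!*3!/9! = 720/362880
(j±m)!: 1!*4!*3!*0!*4!*4! = 82944
prefactor² = (2J+1)*Δ*N² = 10368/7
  k=0: +1/(0!*0!*4!*3!*1!*0!) = 1/144
Σ = 1/144  ⇒  CG² = 10368/7*(1/144)² = 1/14
CG = +√(1/14) = +0.267261

+√(1/14) ≈ +0.267261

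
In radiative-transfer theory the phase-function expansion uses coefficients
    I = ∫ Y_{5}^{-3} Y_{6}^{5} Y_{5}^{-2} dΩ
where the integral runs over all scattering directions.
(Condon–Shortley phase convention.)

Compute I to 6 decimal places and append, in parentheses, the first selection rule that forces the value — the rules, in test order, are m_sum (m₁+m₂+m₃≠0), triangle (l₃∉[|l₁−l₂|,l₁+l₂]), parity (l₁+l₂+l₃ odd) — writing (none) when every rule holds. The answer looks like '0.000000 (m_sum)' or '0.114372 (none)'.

-0.065948 (none)

Rules hold: Σm=0, L=16 even, 1≤5≤11.
N = 11·13·11 = 1573
Δ = 6!·4!·6!/17! = 1/28588560
Racah Σ t=1..5: t=1:−1/345600 t=2:+1/13824 t=3:−1/5184 t=4:+1/13824 t=5:−1/345600 = -7/129600
⇒ 3j(5 6 5; 0 0 0)² = 80/7293, sgn +1
Racah Σ t=5..6: t=5:−1/518400 t=6:+1/345600 = 1/1036800
⇒ 3j(5 6 5; -3 5 -2)² = 7/2210, sgn -1
4πI² = N·(3j₀)²·(3jₘ)² = 616/11271
I = -1·√(0.0546535/4π) = -0.06594839
No selection rule forces the value: the integral is nonzero (none).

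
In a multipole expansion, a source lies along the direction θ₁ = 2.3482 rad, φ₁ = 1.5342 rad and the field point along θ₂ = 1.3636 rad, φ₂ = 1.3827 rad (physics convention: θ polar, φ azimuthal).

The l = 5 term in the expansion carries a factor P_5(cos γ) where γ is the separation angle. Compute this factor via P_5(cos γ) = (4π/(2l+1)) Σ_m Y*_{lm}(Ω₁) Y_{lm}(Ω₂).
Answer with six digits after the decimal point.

-0.016424

Expand P_5 via completeness: Σ_{m} conj(Y_{5,m}) at Ω₁ times Y_{5,m} at Ω₂ —
  term(m=-5) = +0.025838+0.024435i   from Y*(Ω₁)=+0.015534+0.083942i, Y(Ω₂)=+0.336527-0.245529i
  term(m=-4) = -0.060469-0.041904i   from Y*(Ω₁)=-0.262830+0.038752i, Y(Ω₂)=+0.202168+0.189242i
  term(m=-3) = -0.077440-0.037838i   from Y*(Ω₁)=-0.047046-0.426794i, Y(Ω₂)=+0.107354-0.169612i
  term(m=-2) = +0.079977+0.025003i   from Y*(Ω₁)=+0.286691-0.021021i, Y(Ω₂)=+0.271114+0.107091i
  term(m=-1) = -0.025333-0.003868i   from Y*(Ω₁)=-0.006720-0.183552i, Y(Ω₂)=+0.026089-0.137059i
  term(m=+0) = +0.100477+0.000000i   from Y*(Ω₁)=+0.343718-0.000000i, Y(Ω₂)=+0.292324+0.000000i
  term(m=+1) = -0.025333+0.003868i   from Y*(Ω₁)=+0.006720-0.183552i, Y(Ω₂)=-0.026089-0.137059i
  term(m=+2) = +0.079977-0.025003i   from Y*(Ω₁)=+0.286691+0.021021i, Y(Ω₂)=+0.271114-0.107091i
  term(m=+3) = -0.077440+0.037838i   from Y*(Ω₁)=+0.047046-0.426794i, Y(Ω₂)=-0.107354-0.169612i
  term(m=+4) = -0.060469+0.041904i   from Y*(Ω₁)=-0.262830-0.038752i, Y(Ω₂)=+0.202168-0.189242i
  term(m=+5) = +0.025838-0.024435i   from Y*(Ω₁)=-0.015534+0.083942i, Y(Ω₂)=-0.336527-0.245529i
Accumulated sum -0.014377-0.000000i; after 4π/(2l+1) scaling, -0.016424-0.000000i ⇒ P_5 = -0.016424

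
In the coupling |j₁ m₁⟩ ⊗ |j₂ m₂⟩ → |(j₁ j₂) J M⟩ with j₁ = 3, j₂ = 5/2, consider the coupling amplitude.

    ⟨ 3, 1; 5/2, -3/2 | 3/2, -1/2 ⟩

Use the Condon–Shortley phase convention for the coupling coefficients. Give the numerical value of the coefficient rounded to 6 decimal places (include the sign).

−√(7/30) = -0.483046

j₁+j₂−J=4  J+j₁−j₂=2  J−j₁+j₂=1  j₁+j₂+J+1=8
(j₁±m₁, j₂±m₂, J±M) = (4,2,1,4,1,2)
P² = 384/35
sum k=0..1:
  [0] +1/48 = 1/48
  [1] −1/6 = -1/6
S = -7/48
C² = P²·S² = 7/30 ; C = -0.483046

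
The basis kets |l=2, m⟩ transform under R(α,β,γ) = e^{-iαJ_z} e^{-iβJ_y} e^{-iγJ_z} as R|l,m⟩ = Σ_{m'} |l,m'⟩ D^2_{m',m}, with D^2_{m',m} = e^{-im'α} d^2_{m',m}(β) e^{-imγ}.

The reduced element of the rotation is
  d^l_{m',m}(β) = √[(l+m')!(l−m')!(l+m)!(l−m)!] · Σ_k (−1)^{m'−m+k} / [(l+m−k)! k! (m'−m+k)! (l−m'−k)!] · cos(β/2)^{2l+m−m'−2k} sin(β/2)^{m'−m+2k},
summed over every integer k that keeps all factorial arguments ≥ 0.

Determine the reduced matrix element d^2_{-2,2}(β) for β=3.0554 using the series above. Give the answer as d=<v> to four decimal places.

d=0.9963

d^2_{-2,2}(β=3.0554) via the finite sum:
Half-angle: c=0.043083, s=0.999071. N=√(1·24·24·1)=24.000000
k: max(0,(2)−(-2))=4 … min(2+(2),2−(-2))=4
  k=4: (−1)^0·24.0000/(24)·0.0431^0·0.9991^4 = +0.996291
d^2_{-2,2}(3.0554) = +0.996291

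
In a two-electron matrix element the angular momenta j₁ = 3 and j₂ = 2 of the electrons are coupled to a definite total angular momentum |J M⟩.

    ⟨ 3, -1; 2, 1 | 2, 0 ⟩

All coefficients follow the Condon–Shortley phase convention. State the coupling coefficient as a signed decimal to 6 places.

j₁+j₂−J=3  J+j₁−j₂=3  J−j₁+j₂=1  j₁+j₂+J+1=8
(j₁±m₁, j₂±m₂, J±M) = (2,4,3,1,2,2)
P² = 36/7
sum k=2..3:
  [2] +1/4 = 1/4
  [3] −1/12 = -1/12
S = 1/6
C² = P²·S² = 1/7 ; C = +0.377964

+0.377964  (= +√(1/7))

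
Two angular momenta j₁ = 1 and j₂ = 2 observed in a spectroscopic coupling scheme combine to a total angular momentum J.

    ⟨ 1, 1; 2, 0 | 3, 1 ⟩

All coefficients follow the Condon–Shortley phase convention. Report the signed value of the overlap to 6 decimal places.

+0.632456  (= +√(2/5))

j₁+j₂−J=0  J+j₁−j₂=2  J−j₁+j₂=4  j₁+j₂+J+1=7
(j₁±m₁, j₂±m₂, J±M) = (2,0,2,2,4,2)
P² = 128/5
sum k=0..0:
  [0] +1/8 = 1/8
S = 1/8
C² = P²·S² = 2/5 ; C = +0.632456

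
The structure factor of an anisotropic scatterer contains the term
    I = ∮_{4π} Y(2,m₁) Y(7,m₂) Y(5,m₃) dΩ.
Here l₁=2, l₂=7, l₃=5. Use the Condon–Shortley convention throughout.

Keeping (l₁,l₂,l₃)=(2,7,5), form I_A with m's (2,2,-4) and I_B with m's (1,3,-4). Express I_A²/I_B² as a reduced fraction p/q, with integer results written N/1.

1/8

l's match ⇒ only the (l;m) 3-j factors differ between A and B.
A: triangle coeff Δ(2,7,5) = 1/15015; Σ_t [0,0]: t=0:+1/8709120 = 1/8709120; (3j)²=1/3003 [(2 7 5; 2 2 -4)], sign=-1
B: triangle coeff Δ(2,7,5) = 1/15015; Σ_t [1,1]: t=1:−1/2177280 = -1/2177280; (3j)²=8/3003 [(2 7 5; 1 3 -4)], sign=+1
I_A²/I_B² = (1/3003)/(8/3003) = 1/8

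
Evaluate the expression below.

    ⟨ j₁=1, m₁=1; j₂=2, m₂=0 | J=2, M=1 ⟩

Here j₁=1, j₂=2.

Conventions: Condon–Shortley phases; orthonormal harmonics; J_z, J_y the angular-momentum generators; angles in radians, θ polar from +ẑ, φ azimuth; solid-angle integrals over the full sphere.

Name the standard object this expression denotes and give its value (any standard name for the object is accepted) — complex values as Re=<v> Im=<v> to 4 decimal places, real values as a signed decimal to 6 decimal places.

Clebsch–Gordan coefficient, +√(1/2) ≈ +0.707107

This is a Clebsch–Gordan (vector-coupling) coefficient.
√[5·1!1!3!/6! · 2!0!2!2!3!1!] = √(2)
  +(−1)^0/∏(0,1,0,2,1,1)! = 1/2  (running 1/2)
⟨..|..⟩ = √(2)·(1/2) = +0.707107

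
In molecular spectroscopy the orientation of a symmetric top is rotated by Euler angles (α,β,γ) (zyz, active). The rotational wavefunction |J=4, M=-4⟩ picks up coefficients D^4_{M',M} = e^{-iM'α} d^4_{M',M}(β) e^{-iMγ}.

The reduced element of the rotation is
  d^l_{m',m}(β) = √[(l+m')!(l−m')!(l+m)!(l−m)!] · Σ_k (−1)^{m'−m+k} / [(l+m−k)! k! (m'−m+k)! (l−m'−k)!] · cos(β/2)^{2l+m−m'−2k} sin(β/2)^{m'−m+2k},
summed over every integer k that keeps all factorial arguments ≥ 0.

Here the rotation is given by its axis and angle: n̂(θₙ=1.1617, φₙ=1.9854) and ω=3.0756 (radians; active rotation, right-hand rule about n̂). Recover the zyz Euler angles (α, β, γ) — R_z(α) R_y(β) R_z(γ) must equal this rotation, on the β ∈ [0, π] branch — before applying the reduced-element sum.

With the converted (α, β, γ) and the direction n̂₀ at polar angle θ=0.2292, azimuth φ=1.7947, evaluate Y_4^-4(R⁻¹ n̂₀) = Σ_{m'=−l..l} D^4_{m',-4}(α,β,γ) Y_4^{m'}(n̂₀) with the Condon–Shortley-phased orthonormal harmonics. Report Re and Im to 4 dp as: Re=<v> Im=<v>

Axis–angle → zyz. n̂ = (sinθₙcosφₙ, sinθₙsinφₙ, cosθₙ) = (-0.369586, +0.839748, +0.397780), ω = 3.0756.
R = I cosω + sinω [n̂]ₓ + (1−cosω) n̂n̂ᵀ gives
  R = [-0.724933, -0.646275, -0.238331; -0.593811, +0.410995, +0.691716; -0.349085, +0.642971, -0.681709]
β = atan2(√(R₁₃²+R₂₃²), R₃₃) = 2.320893; α = atan2(R₂₃, R₁₃) mod 2π = 1.902608; γ = atan2(R₃₂, −R₃₁) mod 2π = 1.073401
Need the full column D^4_{m',-4} for m'=−4..4 at α=1.9026, β=2.3209, γ=1.0734.
cos(β/2)=0.398930, sin(β/2)=0.916981
d^4_{-4,-4}: single k=0 term ⇒ +0.000641;  D = +0.000506-0.000394i
d^4_{-3,-4}: single k=0 term ⇒ -0.004170;  D = +0.003496+0.002274i
d^4_{-2,-4}: single k=0 term ⇒ +0.017934;  D = -0.004347+0.017399i
d^4_{-1,-4}: single k=0 term ⇒ -0.058299;  D = -0.058079+0.005064i
d^4_{0,-4}: single k=0 term ⇒ +0.149823;  D = -0.060926-0.136876i
d^4_{1,-4}: single k=0 term ⇒ -0.308026;  D = +0.225254-0.210097i
d^4_{2,-4}: single k=0 term ⇒ +0.500652;  D = +0.442121+0.234907i
d^4_{3,-4}: single k=0 term ⇒ -0.615128;  D = -0.095921+0.607603i
d^4_{4,-4}: single k=0 term ⇒ +0.499901;  D = -0.492245+0.087153i
Y_4^{m'}(θ=0.2292,φ=1.7947) and Σ D·Y over m':
  (+0.0005-0.0004i)·(+0.0007-0.0009i)  (+0.0035+0.0023i)·(+0.0089+0.0112i)  (-0.0043+0.0174i)·(-0.0878+0.0422i)  (-0.0581+0.0051i)·(-0.0846-0.3714i)  (-0.0609-0.1369i)·(+0.6377+0.0000i)  (+0.2253-0.2101i)·(+0.0846-0.3714i)  (+0.4421+0.2349i)·(-0.0878-0.0422i)  (-0.0959+0.6076i)·(-0.0089+0.0112i)  (-0.4922+0.0872i)·(+0.0007+0.0009i)
Y_4^-4(R⁻¹ n̂) = -0.126670-0.215344i

Re=-0.1267 Im=-0.2153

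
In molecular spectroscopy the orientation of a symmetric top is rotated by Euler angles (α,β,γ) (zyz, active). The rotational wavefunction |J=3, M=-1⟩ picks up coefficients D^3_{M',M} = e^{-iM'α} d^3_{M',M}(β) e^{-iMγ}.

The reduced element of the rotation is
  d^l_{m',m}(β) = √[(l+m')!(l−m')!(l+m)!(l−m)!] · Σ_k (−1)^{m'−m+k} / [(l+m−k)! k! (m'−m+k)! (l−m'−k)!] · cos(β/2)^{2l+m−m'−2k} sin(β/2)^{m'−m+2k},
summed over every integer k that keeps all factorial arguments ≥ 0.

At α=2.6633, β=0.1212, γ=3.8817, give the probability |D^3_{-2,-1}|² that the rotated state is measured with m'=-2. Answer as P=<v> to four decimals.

D^3_{-2,-1}(2.6633,0.1212,3.8817) = e^{-i·-2·2.6633}·d^3_{-2,-1}(0.1212)·e^{-i·-1·3.8817}. Compute d first:
c=cos(0.121200/2)=0.998164, s=sin(0.121200/2)=0.060563; N=√[1·120·2·24]=75.894664
The bounds max(0,m−m')=1 and min(l+m,l−m')=2 give 2 terms
  k=1: (−1)^0·75.8947/(24)·0.9982^5·0.0606^1 = +0.189765
  k=2: (−1)^1·75.8947/(12)·0.9982^3·0.0606^3 = -0.001397
d^3_{-2,-1}(0.1212) = +0.189765 -0.001397 = +0.188368
|D^3_{-2,-1}|² = |d^3_{-2,-1}(β)|² = (+0.188368)² = 0.035483 (the z-rotation phases have unit modulus)

P=0.0355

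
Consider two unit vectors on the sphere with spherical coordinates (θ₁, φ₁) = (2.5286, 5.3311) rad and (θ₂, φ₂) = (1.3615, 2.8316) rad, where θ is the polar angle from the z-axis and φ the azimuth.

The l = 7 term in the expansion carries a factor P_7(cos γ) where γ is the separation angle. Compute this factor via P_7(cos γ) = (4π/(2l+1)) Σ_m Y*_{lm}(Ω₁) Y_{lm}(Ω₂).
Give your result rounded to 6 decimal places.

-0.311542

Addition theorem: P_7(cos γ) = (4π/15) Σ_m Y*_{lm}(Ω₁) Y_{lm}(Ω₂), m = −7…7:
  [-7]  conj(Y_{7,-7})(Ω₁) = (0.009682, -0.003883) ; Y_{7,-7}(Ω₂) = (0.241636, -0.353842) ; Δ = (0.000966, -0.004364)
  [-6]  conj(Y_{7,-6})(Ω₁) = (-0.046699, -0.029977) ; Y_{7,-6}(Ω₂) = (-0.097102, 0.326396) ; Δ = (0.014319, -0.012331)
  [-5]  conj(Y_{7,-5})(Ω₁) = (0.008548, 0.177807) ; Y_{7,-5}(Ω₂) = (0.003004, 0.144160) ; Δ = (-0.025607, 0.001766)
  [-4]  conj(Y_{7,-4})(Ω₁) = (0.294406, -0.231690) ; Y_{7,-4}(Ω₂) = (-0.110584, -0.321983) ; Δ = (-0.107157, -0.069172)
  [-3]  conj(Y_{7,-3})(Ω₁) = (-0.461891, -0.135492) ; Y_{7,-3}(Ω₂) = (-0.025835, -0.034640) ; Δ = (0.007240, 0.019501)
  [-2]  conj(Y_{7,-2})(Ω₁) = (0.075015, 0.216618) ; Y_{7,-2}(Ω₂) = (0.266265, 0.190083) ; Δ = (-0.021202, 0.071937)
  [-1]  conj(Y_{7,-1})(Ω₁) = (-0.165749, 0.232804) ; Y_{7,-1}(Ω₂) = (0.003578, 0.001146) ; Δ = (-0.000860, 0.000643)
  [+0]  conj(Y_{7,0})(Ω₁) = (0.333695, -0.000000) ; Y_{7,0}(Ω₂) = (-0.321471, 0.000000) ; Δ = (-0.107273, 0.000000)
  [+1]  conj(Y_{7,1})(Ω₁) = (0.165749, 0.232804) ; Y_{7,1}(Ω₂) = (-0.003578, 0.001146) ; Δ = (-0.000860, -0.000643)
  [+2]  conj(Y_{7,2})(Ω₁) = (0.075015, -0.216618) ; Y_{7,2}(Ω₂) = (0.266265, -0.190083) ; Δ = (-0.021202, -0.071937)
  [+3]  conj(Y_{7,3})(Ω₁) = (0.461891, -0.135492) ; Y_{7,3}(Ω₂) = (0.025835, -0.034640) ; Δ = (0.007240, -0.019501)
  [+4]  conj(Y_{7,4})(Ω₁) = (0.294406, 0.231690) ; Y_{7,4}(Ω₂) = (-0.110584, 0.321983) ; Δ = (-0.107157, 0.069172)
  [+5]  conj(Y_{7,5})(Ω₁) = (-0.008548, 0.177807) ; Y_{7,5}(Ω₂) = (-0.003004, 0.144160) ; Δ = (-0.025607, -0.001766)
  [+6]  conj(Y_{7,6})(Ω₁) = (-0.046699, 0.029977) ; Y_{7,6}(Ω₂) = (-0.097102, -0.326396) ; Δ = (0.014319, 0.012331)
  [+7]  conj(Y_{7,7})(Ω₁) = (-0.009682, -0.003883) ; Y_{7,7}(Ω₂) = (-0.241636, -0.353842) ; Δ = (0.000966, 0.004364)
Σ over m = (-0.371876, -0.000000); ×(4π/15) → (-0.311542, -0.000000). Real part: -0.311542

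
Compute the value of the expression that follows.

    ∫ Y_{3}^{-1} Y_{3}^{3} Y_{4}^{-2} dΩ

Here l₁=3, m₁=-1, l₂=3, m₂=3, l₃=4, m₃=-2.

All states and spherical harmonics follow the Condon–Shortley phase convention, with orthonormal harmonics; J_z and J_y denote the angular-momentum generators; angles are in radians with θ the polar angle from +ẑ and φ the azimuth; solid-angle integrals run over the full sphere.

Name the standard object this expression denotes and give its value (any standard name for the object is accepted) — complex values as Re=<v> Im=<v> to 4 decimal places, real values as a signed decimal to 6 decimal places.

Gaunt coefficient, -0.188451

This is a Gaunt coefficient — the integral of a triple product of spherical harmonics over the sphere.
Rules hold: Σm=0, L=10 even, 0≤4≤6.
N = 7·7·9 = 441
Δ = 2!·4!·4!/11! = 1/34650
Racah Σ t=0..2: t=0:+1/72 t=1:−1/16 t=2:+1/72 = -5/144
⇒ 3j(3 3 4; 0 0 0)² = 2/77, sgn -1
Racah Σ t=2..2: t=2:+1/192 = 1/192
⇒ 3j(3 3 4; -1 3 -2)² = 3/77, sgn +1
4πI² = N·(3j₀)²·(3jₘ)² = 54/121
I = -1·√(0.446281/4π) = -0.18845135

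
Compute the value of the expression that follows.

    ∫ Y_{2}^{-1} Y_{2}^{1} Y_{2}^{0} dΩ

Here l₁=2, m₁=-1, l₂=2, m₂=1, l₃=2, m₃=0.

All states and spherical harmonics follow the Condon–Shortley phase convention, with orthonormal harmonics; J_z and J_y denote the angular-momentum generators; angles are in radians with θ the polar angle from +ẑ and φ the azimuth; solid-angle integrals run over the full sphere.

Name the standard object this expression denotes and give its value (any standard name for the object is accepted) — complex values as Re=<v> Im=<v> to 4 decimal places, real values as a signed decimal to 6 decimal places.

This is a Gaunt coefficient — the integral of a triple product of spherical harmonics over the sphere.
m-sum 0 ✓  L=6 even ✓  0≤2≤4 ✓
Π(2lᵢ+1) = 5×5×5 = 125
triangle coeff Δ(2,2,2) = 1/630
Σ_t [0,2]: t=0:+1/8 t=1:−1/1 t=2:+1/8 = -3/4
(3j)²=2/35 [(2 2 2; 0 0 0)], sign=-1
Σ_t [1,2]: t=1:−1/4 t=2:+1/2 = 1/4
(3j)²=1/70 [(2 2 2; -1 1 0)], sign=+1
⇒ 4πI² = 5/49
I = (-1)√(5/49/(4π)) = -0.09011188

Gaunt coefficient, -0.090112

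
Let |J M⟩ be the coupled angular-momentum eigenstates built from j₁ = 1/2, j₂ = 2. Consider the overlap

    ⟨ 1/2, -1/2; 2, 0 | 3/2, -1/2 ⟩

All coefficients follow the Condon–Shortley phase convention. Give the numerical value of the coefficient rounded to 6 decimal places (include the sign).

−√(2/5) = -0.632456

√[4·1!0!3!/5! · 0!1!2!2!1!2!] = √(8/5)
  +(−1)^1/∏(1,0,0,1,0,2)! = -1/2  (running -1/2)
⟨..|..⟩ = √(8/5)·(-1/2) = -0.632456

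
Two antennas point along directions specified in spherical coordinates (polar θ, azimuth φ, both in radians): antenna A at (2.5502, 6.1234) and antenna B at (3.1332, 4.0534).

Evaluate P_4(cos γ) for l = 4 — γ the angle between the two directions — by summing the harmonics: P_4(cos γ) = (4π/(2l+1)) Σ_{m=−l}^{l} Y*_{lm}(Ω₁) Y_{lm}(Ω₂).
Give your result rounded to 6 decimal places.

-0.139966

Summing Y*_{l m}(θ₁,φ₁)·Y_{l m}(θ₂,φ₂) over m ∈ [−4, 4]; prefactor 4π/(2·4+1) = 1.396263:
  term(m=-4) = -0.000000+0.000000i   from Y*(Ω₁)=+0.034315-0.025503i, Y(Ω₂)=-0.000000+0.000000i
  term(m=-3) = +0.000000-0.000000i   from Y*(Ω₁)=-0.159771+0.083048i, Y(Ω₂)=-0.000001-0.000000i
  term(m=-2) = -0.000030-0.000047i   from Y*(Ω₁)=+0.377504-0.124921i, Y(Ω₂)=-0.000035-0.000137i
  term(m=-1) = -0.003036+0.005569i   from Y*(Ω₁)=-0.394342+0.063552i, Y(Ω₂)=+0.009723-0.012554i
  term(m=+0) = -0.094110-0.000000i   from Y*(Ω₁)=-0.111243-0.000000i, Y(Ω₂)=+0.845986+0.000000i
  term(m=+1) = -0.003036-0.005569i   from Y*(Ω₁)=+0.394342+0.063552i, Y(Ω₂)=-0.009723-0.012554i
  term(m=+2) = -0.000030+0.000047i   from Y*(Ω₁)=+0.377504+0.124921i, Y(Ω₂)=-0.000035+0.000137i
  term(m=+3) = +0.000000+0.000000i   from Y*(Ω₁)=+0.159771+0.083048i, Y(Ω₂)=+0.000001-0.000000i
  term(m=+4) = -0.000000-0.000000i   from Y*(Ω₁)=+0.034315+0.025503i, Y(Ω₂)=-0.000000-0.000000i
Accumulated sum -0.100244-0.000000i; after 4π/(2l+1) scaling, -0.139966-0.000000i ⇒ P_4 = -0.139966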